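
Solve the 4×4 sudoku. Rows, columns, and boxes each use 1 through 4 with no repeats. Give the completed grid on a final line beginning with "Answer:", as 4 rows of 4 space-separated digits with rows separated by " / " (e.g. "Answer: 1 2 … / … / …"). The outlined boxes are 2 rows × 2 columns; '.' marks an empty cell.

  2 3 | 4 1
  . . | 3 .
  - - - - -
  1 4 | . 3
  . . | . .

Step 1. [r4c2∈{2}] r4c2 has the single candidate 2 ⇒ r4c2=2.
Step 2. [r3c3∈{2}] r3c3 is down to just 2. So r3c3=2.
Step 3. [r2c4∈{2}] nothing but 2 survives at r2c4, so r2c4=2.
Step 4. [r4c3∈{1}] r4c3's peers cover all but 1, so r4c3=1.
Step 5. [r4c1∈{3}] only 3 remains possible at r4c1. So r4c1=3.
Step 6. [r4c4∈{4}] r4c4 is down to just 4, so r4c4=4.
Step 7. [r2c2∈{1}] only 1 remains possible at r2c2. So r2c2=1.
Step 8. [r2c1∈{4}] r2c1 is down to just 4. So r2c1=4.

Answer: 2 3 4 1 / 4 1 3 2 / 1 4 2 3 / 3 2 1 4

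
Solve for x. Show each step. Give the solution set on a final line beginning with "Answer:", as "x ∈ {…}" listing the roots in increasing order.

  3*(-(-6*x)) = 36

Step 1. [3*(-(-6*x)) = 36] 3 out front; divide by 3 ⇒ div: -(-6*x) = 12.
Step 2. [-(-6*x) = 12] flip signs both sides. So neg: -6*x = -12.
Step 3. [-6*x = -12] leading coefficient -6: divide by -6 ⇒ div: x = 2.

Answer: x ∈ {2}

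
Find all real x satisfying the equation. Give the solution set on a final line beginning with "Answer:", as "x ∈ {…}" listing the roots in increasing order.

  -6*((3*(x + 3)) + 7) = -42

Step 1. [-6*((3*(x + 3)) + 7) = -42] divide by the outer -6 ⇒ div: (3*(x + 3)) + 7 = 7.
Step 2. [(3*(x + 3)) + 7 = 7] the outer +7 inverts by subtracting 7, so sub: 3*(x + 3) = 0.
Step 3. [3*(x + 3) = 0] LHS = 3·(…); ÷3 both sides ⇒ div: x + 3 = 0.
Step 4. [x + 3 = 0] subtract 3: x sits inside (… + 3), so sub: x = -3.

Answer: x ∈ {-3}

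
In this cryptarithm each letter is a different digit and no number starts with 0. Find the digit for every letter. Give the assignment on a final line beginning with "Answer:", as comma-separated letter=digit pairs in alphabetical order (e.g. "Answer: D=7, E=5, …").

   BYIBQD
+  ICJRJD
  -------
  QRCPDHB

Step 1. [col 1: D + D ≡ B (mod 10)] several values work for D in column 1 (D + D ≡ B (mod 10), carry-in 0); try D=4. So D=4.
Step 2. [Q] Q is the leading digit of a 7-digit sum of two 6-digit numbers; the final carry is exactly 1, so Q=1.
Step 3. [col 1: D + D ≡ B (mod 10)] column 1: given D=4, carry-in 0, and digits 1,4 already taken and all letters distinct, D+D≡B (mod 10) forces B=8, so B=8.
Step 4. [col 2: Q + J ≡ H (mod 10)] column 2 (Q + J ≡ H (mod 10), carry-in 0) doesn't pin J yet; pick J=2 and continue. So J=2.
Step 5. [col 2: Q + J ≡ H (mod 10)] in column 2 we have Q+J≡H with carry-in 0; given Q=1, J=2 and digits 1,2,4,8 already taken and all letters distinct, that pins H to 3 ⇒ H=3.
Step 6. [col 3: B + R ≡ D (mod 10)] column 3: given B=8, D=4, carry-in 0, and digits 1,2,3,4,8 already taken and all letters distinct, B+R≡D (mod 10) forces R=6 ⇒ R=6.
Step 7. [col 4: I + J ≡ P (mod 10)] column 4: given J=2, carry-in 1, and digits 1,2,3,4,6,8 already taken and all letters distinct, I+J≡P (mod 10) forces P=0, so P=0.
Step 8. [col 4: I + J ≡ P (mod 10)] column 4: given J=2, P=0, carry-in 1, and digits 0,1,2,3,4,6,8 already taken and all letters distinct, I+J≡P (mod 10) forces I=7. So I=7.
Step 9. [col 5: Y + C ≡ C (mod 10)] column 5 reads Y+C+carry(1)=C with nothing yet; with digits 0,1,2,3,4,6,7,8 already taken and all letters distinct, the only value for Y is 9. So Y=9.
Step 10. [col 5: Y + C ≡ C (mod 10)] in column 5 we have Y+C≡C with carry-in 1; given Y=9 and digits 0,1,2,3,4,6,7,8,9 already taken and all letters distinct, that pins C to 5 ⇒ C=5.

Answer: B=8, C=5, D=4, H=3, I=7, J=2, P=0, Q=1, R=6, Y=9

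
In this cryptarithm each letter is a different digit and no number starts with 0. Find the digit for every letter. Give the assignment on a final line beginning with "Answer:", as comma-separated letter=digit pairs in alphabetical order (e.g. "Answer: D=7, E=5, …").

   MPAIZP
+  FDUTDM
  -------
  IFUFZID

Step 1. [col 1: P + M ≡ D (mod 10)] several values work for P in column 1 (P + M ≡ D (mod 10), carry-in 0); try P=7. So P=7.
Step 2. [col 1: P + M ≡ D (mod 10)] no forcing yet in column 1 (carry-in 0); M=9 is free and consistent — try it. So M=9.
Step 3. [I] adding two 6-digit numbers gives at most 6+1 digits, and here it does — I is that final carry and must be 1. So I=1.
Step 4. [col 1: P + M ≡ D (mod 10)] in column 1 we have P+M≡D with carry-in 0; given P=7, M=9 and digits 1,7,9 already taken and all letters distinct, that pins D to 6. So D=6.
Step 5. [col 2: Z + D ≡ I (mod 10)] in column 2 we have Z+D≡I with carry-in 1; given D=6, I=1 and digits 1,6,7,9 already taken and all letters distinct, that pins Z to 4. So Z=4.
Step 6. [col 3: I + T ≡ Z (mod 10)] in column 3 we have I+T≡Z with carry-in 1; given I=1, Z=4 and digits 1,4,6,7,9 already taken and all letters distinct, that pins T to 2 ⇒ T=2.
Step 7. [col 4: A + U ≡ F (mod 10)] column 4 (A + U ≡ F (mod 10), carry-in 0) doesn't pin A yet; pick A=5 and continue. So A=5.
Step 8. [col 4: A + U ≡ F (mod 10)] column 4 (A + U ≡ F (mod 10), carry-in 0) doesn't pin U yet; pick U=3 and continue, so U=3.
Step 9. [col 4: A + U ≡ F (mod 10)] in column 4 we have A+U≡F with carry-in 0; given A=5, U=3 and digits 1,2,3,4,5,6,7,9 already taken and all letters distinct, that pins F to 8 ⇒ F=8.

Answer: A=5, D=6, F=8, I=1, M=9, P=7, T=2, U=3, Z=4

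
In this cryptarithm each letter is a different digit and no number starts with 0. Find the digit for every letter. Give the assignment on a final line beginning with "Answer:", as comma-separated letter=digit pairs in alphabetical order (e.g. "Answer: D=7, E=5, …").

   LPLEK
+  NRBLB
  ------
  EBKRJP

Step 1. [col 1: K + B ≡ P (mod 10)] no forcing yet in column 1 (carry-in 0); B=3 is free and consistent — try it, so B=3.
Step 2. [col 1: K + B ≡ P (mod 10)] P=9 is one option consistent with column 1 (K + B ≡ P (mod 10), carry-in 0) — take it, so P=9.
Step 3. [col 1: K + B ≡ P (mod 10)] in column 1 we have K+B≡P with carry-in 0; given B=3, P=9 and digits 3,9 already taken and all letters distinct, that pins K to 6. So K=6.
Step 4. [col 2: E + L ≡ J (mod 10)] column 2 (E + L ≡ J (mod 10), carry-in 0) doesn't pin E yet; pick E=1 and continue. So E=1.
Step 5. [col 2: E + L ≡ J (mod 10)] several values work for J in column 2 (E + L ≡ J (mod 10), carry-in 0); try J=5 ⇒ J=5.
Step 6. [col 2: E + L ≡ J (mod 10)] from column 2 (E=1, J=5, carry-in 0, digits 1,3,5,6,9 already taken and all letters distinct): L must equal 4, so L=4.
Step 7. [col 3: L + B ≡ R (mod 10)] in column 3 we have L+B≡R with carry-in 0; given L=4, B=3 and digits 1,3,4,5,6,9 already taken and all letters distinct, that pins R to 7 ⇒ R=7.
Step 8. [col 5: L + N ≡ B (mod 10)] column 5: given L=4, B=3, carry-in 1, and digits 1,3,4,5,6,7,9 already taken and all letters distinct, L+N≡B (mod 10) forces N=8. So N=8.

Answer: B=3, E=1, J=5, K=6, L=4, N=8, P=9, R=7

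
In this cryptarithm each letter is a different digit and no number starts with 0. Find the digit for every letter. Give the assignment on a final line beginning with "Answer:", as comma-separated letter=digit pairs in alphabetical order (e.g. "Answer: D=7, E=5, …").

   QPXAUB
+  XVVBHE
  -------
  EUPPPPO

Step 1. [col 1: B + E ≡ O (mod 10)] no forcing yet in column 1 (carry-in 0); E=1 is free and consistent — try it, so E=1.
Step 2. [col 1: B + E ≡ O (mod 10)] column 1 (B + E ≡ O (mod 10), carry-in 0) doesn't pin O yet; pick O=7 and continue. So O=7.
Step 3. [col 1: B + E ≡ O (mod 10)] column 1: given E=1, O=7, carry-in 0, and digits 1,7 already taken and all letters distinct, B+E≡O (mod 10) forces B=6. So B=6.
Step 4. [col 2: U + H ≡ P (mod 10)] no forcing yet in column 2 (carry-in 0); H=3 is free and consistent — try it. So H=3.
Step 5. [col 2: U + H ≡ P (mod 10)] no forcing yet in column 2 (carry-in 0); U=2 is free and consistent — try it ⇒ U=2.
Step 6. [col 2: U + H ≡ P (mod 10)] column 2 reads U+H+carry(0)=P with U=2, H=3; with digits 1,2,3,6,7 already taken and all letters distinct, the only value for P is 5, so P=5.
Step 7. [col 3: A + B ≡ P (mod 10)] column 3: given B=6, P=5, carry-in 0, and digits 1,2,3,5,6,7 already taken and all letters distinct, A+B≡P (mod 10) forces A=9. So A=9.
Step 8. [col 4: X + V ≡ P (mod 10)] X=4 is one option consistent with column 4 (X + V ≡ P (mod 10), carry-in 1) — take it ⇒ X=4.
Step 9. [col 4: X + V ≡ P (mod 10)] from column 4 (X=4, P=5, carry-in 1, digits 1,2,3,4,5,6,7,9 already taken and all letters distinct): V must equal 0 ⇒ V=0.
Step 10. [col 6: Q + X ≡ U (mod 10)] from column 6 (X=4, U=2, carry-in 0, digits 0,1,2,3,4,5,6,7,9 already taken and all letters distinct): Q must equal 8, so Q=8.

Answer: A=9, B=6, E=1, H=3, O=7, P=5, Q=8, U=2, V=0, X=4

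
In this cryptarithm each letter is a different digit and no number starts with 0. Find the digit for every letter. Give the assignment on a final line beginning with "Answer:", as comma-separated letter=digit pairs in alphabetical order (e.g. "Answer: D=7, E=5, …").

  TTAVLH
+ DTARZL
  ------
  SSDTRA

Step 1. [col 1: H + L ≡ A (mod 10)] A=6 is one option consistent with column 1 (H + L ≡ A (mod 10), carry-in 0) — take it, so A=6.
Step 2. [col 1: H + L ≡ A (mod 10)] column 1 (H + L ≡ A (mod 10), carry-in 0) doesn't pin H yet; pick H=9 and continue, so H=9.
Step 3. [col 1: H + L ≡ A (mod 10)] from column 1 (H=9, A=6, carry-in 0, digits 6,9 already taken and all letters distinct): L must equal 7, so L=7.
Step 4. [col 2: L + Z ≡ R (mod 10)] several values work for R in column 2 (L + Z ≡ R (mod 10), carry-in 1); try R=8 ⇒ R=8.
Step 5. [col 2: L + Z ≡ R (mod 10)] column 2 reads L+Z+carry(1)=R with L=7, R=8; with digits 6,7,8,9 already taken and all letters distinct, the only value for Z is 0, so Z=0.
Step 6. [col 3: V + R ≡ T (mod 10)] column 3 (V + R ≡ T (mod 10), carry-in 0) doesn't pin V yet; pick V=4 and continue ⇒ V=4.
Step 7. [col 3: V + R ≡ T (mod 10)] column 3 reads V+R+carry(0)=T with V=4, R=8; with digits 0,4,6,7,8,9 already taken and all letters distinct, the only value for T is 2. So T=2.
Step 8. [col 4: A + A ≡ D (mod 10)] from column 4 (A=6, carry-in 1, digits 0,2,4,6,7,8,9 already taken and all letters distinct): D must equal 3 ⇒ D=3.
Step 9. [col 5: T + T ≡ S (mod 10)] column 5 reads T+T+carry(1)=S with T=2; with digits 0,2,3,4,6,7,8,9 already taken and all letters distinct, the only value for S is 5. So S=5.

Answer: A=6, D=3, H=9, L=7, R=8, S=5, T=2, V=4, Z=0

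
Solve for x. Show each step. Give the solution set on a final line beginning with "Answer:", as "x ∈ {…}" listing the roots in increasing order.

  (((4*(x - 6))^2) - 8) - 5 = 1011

Step 1. [(((4*(x - 6))^2) - 8) - 5 = 1011] add 5: x sits inside (… - 5), so sub: ((4*(x - 6))^2) - 8 = 1016.
Step 2. [((4*(x - 6))^2) - 8 = 1016] add 8: x sits inside (… - 8), so sub: (4*(x - 6))^2 = 1024.
Step 3. [(4*(x - 6))^2 = 1024] √ both sides: 1024 ≥ 0 gives two branches. So sqrt: 4*(x - 6) = 32 or -32.
Step 4. [4*(x - 6) = 32 or -32] leading coefficient 4: divide by 4. So div: x - 6 = 8 or -8.
Step 5. [x - 6 = 8 or -8] 6 comes off first (add 6) ⇒ sub: x = 14 or -2.

Answer: x ∈ {-2, 14}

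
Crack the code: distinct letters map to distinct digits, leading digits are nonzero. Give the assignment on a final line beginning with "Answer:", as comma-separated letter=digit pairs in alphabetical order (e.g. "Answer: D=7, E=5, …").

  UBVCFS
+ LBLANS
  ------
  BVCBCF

Step 1. [col 1: S + S ≡ F (mod 10)] F=0 is one option consistent with column 1 (S + S ≡ F (mod 10), carry-in 0) — take it ⇒ F=0.
Step 2. [col 1: S + S ≡ F (mod 10)] from column 1 (F=0, carry-in 0, digits 0 already taken and all letters distinct): S must equal 5 ⇒ S=5.
Step 3. [col 2: F + N ≡ C (mod 10)] several values work for C in column 2 (F + N ≡ C (mod 10), carry-in 1); try C=9. So C=9.
Step 4. [col 2: F + N ≡ C (mod 10)] column 2: given F=0, C=9, carry-in 1, and digits 0,5,9 already taken and all letters distinct, F+N≡C (mod 10) forces N=8 ⇒ N=8.
Step 5. [col 3: C + A ≡ B (mod 10)] B=3 is one option consistent with column 3 (C + A ≡ B (mod 10), carry-in 0) — take it. So B=3.
Step 6. [col 3: C + A ≡ B (mod 10)] in column 3 we have C+A≡B with carry-in 0; given C=9, B=3 and digits 0,3,5,8,9 already taken and all letters distinct, that pins A to 4 ⇒ A=4.
Step 7. [col 4: V + L ≡ C (mod 10)] V=6 is one option consistent with column 4 (V + L ≡ C (mod 10), carry-in 1) — take it ⇒ V=6.
Step 8. [col 4: V + L ≡ C (mod 10)] column 4: given V=6, C=9, carry-in 1, and digits 0,3,4,5,6,8,9 already taken and all letters distinct, V+L≡C (mod 10) forces L=2, so L=2.
Step 9. [col 6: U + L ≡ B (mod 10)] in column 6 we have U+L≡B with carry-in 0; given L=2, B=3 and digits 0,2,3,4,5,6,8,9 already taken and all letters distinct, that pins U to 1, so U=1.

Answer: A=4, B=3, C=9, F=0, L=2, N=8, S=5, U=1, V=6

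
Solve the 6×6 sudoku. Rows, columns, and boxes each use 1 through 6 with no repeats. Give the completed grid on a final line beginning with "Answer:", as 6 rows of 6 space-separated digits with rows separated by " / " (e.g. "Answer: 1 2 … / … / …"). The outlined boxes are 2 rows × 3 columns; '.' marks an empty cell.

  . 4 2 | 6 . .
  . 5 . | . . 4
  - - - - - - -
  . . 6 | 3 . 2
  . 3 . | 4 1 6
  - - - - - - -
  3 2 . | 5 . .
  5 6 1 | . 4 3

Step 1. [r1c1∈{1}] r1c1 is down to just 1. So r1c1=1.
Step 2. [r2c5∈{2,3}] col 5 places 2 nowhere but r2c5, so r2c5=2.
Step 3. [r1c5∈{3,5}] row 1 places 3 nowhere but r1c5. So r1c5=3.
Step 4. [r2c3∈{3}] only 3 remains possible at r2c3, so r2c3=3.
Step 5. [r3c2∈{1}] r3c2 is down to just 1. So r3c2=1.
Step 6. [r6c4∈{2}] r6c4 has the single candidate 2 ⇒ r6c4=2.
Step 7. [r5c6∈{1}] only 1 remains possible at r5c6, so r5c6=1.
Step 8. [r5c5∈{6}] r5c5 has the single candidate 6 ⇒ r5c5=6.
Step 9. [r5c3∈{4}] only 4 remains possible at r5c3, so r5c3=4.
Step 10. [r1c6∈{5}] r1c6's peers cover all but 5, so r1c6=5.
Step 11. [r2c4∈{1}] nothing but 1 survives at r2c4. So r2c4=1.
Step 12. [r3c5∈{5}] r3c5's peers cover all but 5, so r3c5=5.
Step 13. [r4c3∈{5}] nothing but 5 survives at r4c3. So r4c3=5.
Step 14. [r2c1∈{6}] nothing but 6 survives at r2c1, so r2c1=6.
Step 15. [r4c1∈{2}] r4c1's peers cover all but 2. So r4c1=2.
Step 16. [r3c1∈{4}] only 4 remains possible at r3c1 ⇒ r3c1=4.

Answer: 1 4 2 6 3 5 / 6 5 3 1 2 4 / 4 1 6 3 5 2 / 2 3 5 4 1 6 / 3 2 4 5 6 1 / 5 6 1 2 4 3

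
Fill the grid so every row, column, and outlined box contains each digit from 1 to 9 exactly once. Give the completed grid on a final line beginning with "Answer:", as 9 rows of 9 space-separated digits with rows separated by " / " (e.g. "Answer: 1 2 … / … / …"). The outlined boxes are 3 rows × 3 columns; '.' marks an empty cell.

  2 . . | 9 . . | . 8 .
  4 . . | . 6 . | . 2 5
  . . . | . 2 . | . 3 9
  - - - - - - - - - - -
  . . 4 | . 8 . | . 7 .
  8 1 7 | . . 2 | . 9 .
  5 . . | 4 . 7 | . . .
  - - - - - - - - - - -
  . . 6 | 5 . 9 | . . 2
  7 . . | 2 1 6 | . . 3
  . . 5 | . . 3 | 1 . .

Step 1. [r7c8∈{4}] r7c8 has the single candidate 4 ⇒ r7c8=4.
Step 2. [r1c9∈{1,4,6,7}] across box 3, 1 lands solely at r1c9 ⇒ r1c9=1.
Step 3. [r4c9∈{6}] r4c9's peers cover all but 6, so r4c9=6.
Step 4. [r9c2∈{2,4,8,9}] r9c2 is the only open cell in row 9 admitting 2. So r9c2=2.
Step 5. [r1c3∈{3}] only 3 remains possible at r1c3 ⇒ r1c3=3.
Step 6. [r2c7∈{7}] nothing but 7 survives at r2c7. So r2c7=7.
Step 7. [r6c2∈{3,6,9}] row 6 places 6 nowhere but r6c2, so r6c2=6.
Step 8. [r9c4∈{7,8}] across box 8, 8 lands solely at r9c4. So r9c4=8.
Step 9. [r8c7∈{5,8,9}] col 7 places 9 nowhere but r8c7, so r8c7=9.
Step 10. [r8c3∈{8}] r8c3's peers cover all but 8, so r8c3=8.
Step 11. [r3c3∈{1}] nothing but 1 survives at r3c3. So r3c3=1.
Step 12. [r2c4∈{1,3}] r2c4 is the only open cell in row 2 admitting 3, so r2c4=3.
Step 13. [r4c7∈{2,3,5}] in row 4, 2 fits only at r4c7, so r4c7=2.
Step 14. [r4c6∈{1,5}] 5 has one home in row 4: r4c6. So r4c6=5.
Step 15. [r1c6∈{4}] only 4 remains possible at r1c6. So r1c6=4.
Step 16. [r3c2∈{5,7,8}] in row 3, 5 fits only at r3c2, so r3c2=5.
Step 17. [r2c2∈{8,9}] across col 2, 8 lands solely at r2c2 ⇒ r2c2=8.
Step 18. [r4c2∈{3,9}] in col 2, 9 fits only at r4c2, so r4c2=9.
Step 19. [r5c7∈{3,4,5}] row 5 places 5 nowhere but r5c7, so r5c7=5.
Step 20. [r6c7∈{3,8}] col 7 places 3 nowhere but r6c7 ⇒ r6c7=3.
Step 21. [r7c5∈{7}] only 7 remains possible at r7c5 ⇒ r7c5=7.
Step 22. [r7c2∈{3}] nothing but 3 survives at r7c2. So r7c2=3.
Step 23. [r3c1∈{6}] nothing but 6 survives at r3c1. So r3c1=6.
Step 24. [r6c9∈{8}] r6c9 has the single candidate 8, so r6c9=8.
Step 25. [r9c8∈{6}] nothing but 6 survives at r9c8 ⇒ r9c8=6.
Step 26. [r2c6∈{1}] nothing but 1 survives at r2c6 ⇒ r2c6=1.
Step 27. [r6c8∈{1}] nothing but 1 survives at r6c8, so r6c8=1.
Step 28. [r1c7∈{6}] nothing but 6 survives at r1c7. So r1c7=6.
Step 29. [r3c6∈{8}] r3c6 is down to just 8 ⇒ r3c6=8.
Step 30. [r4c4∈{1}] r4c4 has the single candidate 1, so r4c4=1.
Step 31. [r8c2∈{4}] r8c2 is down to just 4. So r8c2=4.
Step 32. [r6c3∈{2}] r6c3 is down to just 2 ⇒ r6c3=2.
Step 33. [r3c7∈{4}] nothing but 4 survives at r3c7. So r3c7=4.
Step 34. [r8c8∈{5}] nothing but 5 survives at r8c8 ⇒ r8c8=5.
Step 35. [r1c5∈{5}] nothing but 5 survives at r1c5, so r1c5=5.
Step 36. [r5c5∈{3}] r5c5 is down to just 3. So r5c5=3.
Step 37. [r9c9∈{7}] r9c9 is down to just 7. So r9c9=7.
Step 38. [r7c1∈{1}] nothing but 1 survives at r7c1 ⇒ r7c1=1.
Step 39. [r3c4∈{7}] r3c4's peers cover all but 7. So r3c4=7.
Step 40. [r6c5∈{9}] r6c5 is down to just 9. So r6c5=9.
Step 41. [r9c1∈{9}] only 9 remains possible at r9c1. So r9c1=9.
Step 42. [r2c3∈{9}] r2c3 is down to just 9, so r2c3=9.
Step 43. [r1c2∈{7}] only 7 remains possible at r1c2, so r1c2=7.
Step 44. [r4c1∈{3}] nothing but 3 survives at r4c1. So r4c1=3.
Step 45. [r5c4∈{6}] r5c4's peers cover all but 6 ⇒ r5c4=6.
Step 46. [r5c9∈{4}] r5c9 is down to just 4 ⇒ r5c9=4.
Step 47. [r9c5∈{4}] r9c5 is down to just 4. So r9c5=4.
Step 48. [r7c7∈{8}] r7c7 is down to just 8, so r7c7=8.

Answer: 2 7 3 9 5 4 6 8 1 / 4 8 9 3 6 1 7 2 5 / 6 5 1 7 2 8 4 3 9 / 3 9 4 1 8 5 2 7 6 / 8 1 7 6 3 2 5 9 4 / 5 6 2 4 9 7 3 1 8 / 1 3 6 5 7 9 8 4 2 / 7 4 8 2 1 6 9 5 3 / 9 2 5 8 4 3 1 6 7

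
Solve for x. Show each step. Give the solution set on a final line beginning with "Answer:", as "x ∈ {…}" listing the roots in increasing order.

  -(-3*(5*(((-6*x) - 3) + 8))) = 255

Step 1. [-(-3*(5*(((-6*x) - 3) + 8))) = 255] leading − — multiply by −1 ⇒ neg: -3*(5*(((-6*x) - 3) + 8)) = -255.
Step 2. [-3*(5*(((-6*x) - 3) + 8)) = -255] LHS = -3·(…); ÷-3 both sides ⇒ div: 5*(((-6*x) - 3) + 8) = 85.
Step 3. [5*(((-6*x) - 3) + 8) = 85] 5·(inner) — divide through by 5 ⇒ div: ((-6*x) - 3) + 8 = 17.
Step 4. [((-6*x) - 3) + 8 = 17] peel the +8: subtract 8 from each side, so sub: (-6*x) - 3 = 9.
Step 5. [(-6*x) - 3 = 9] add 3: x sits inside (… - 3). So sub: -6*x = 12.
Step 6. [-6*x = 12] LHS = -6·(…); ÷-6 both sides ⇒ div: x = -2.

Answer: x ∈ {-2}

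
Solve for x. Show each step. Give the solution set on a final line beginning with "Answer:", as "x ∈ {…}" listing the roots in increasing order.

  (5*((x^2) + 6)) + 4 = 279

Step 1. [(5*((x^2) + 6)) + 4 = 279] peel the +4: subtract 4 from each side ⇒ sub: 5*((x^2) + 6) = 275.
Step 2. [5*((x^2) + 6) = 275] 5 out front; divide by 5 ⇒ div: (x^2) + 6 = 55.
Step 3. [(x^2) + 6 = 55] 6 comes off first (subtract 6), so sub: x^2 = 49.
Step 4. [x^2 = 49] LHS squared, RHS 49 ≥ 0: apply √ (±). So sqrt: x = 7 or -7.

Answer: x ∈ {-7, 7}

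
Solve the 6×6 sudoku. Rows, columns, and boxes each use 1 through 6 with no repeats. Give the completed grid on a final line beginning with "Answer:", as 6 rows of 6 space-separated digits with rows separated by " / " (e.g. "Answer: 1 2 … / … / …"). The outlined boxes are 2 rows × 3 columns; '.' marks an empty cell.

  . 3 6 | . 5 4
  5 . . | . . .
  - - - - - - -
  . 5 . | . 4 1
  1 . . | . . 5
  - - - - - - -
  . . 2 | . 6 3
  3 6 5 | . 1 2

Step 1. [r4c4∈{2,3,6}] 6 has one home in row 4: r4c4. So r4c4=6.
Step 2. [r2c3∈{1,4}] 1 has one home in col 3: r2c3. So r2c3=1.
Step 3. [r2c2∈{2,4}] 4 has one home in row 2: r2c2 ⇒ r2c2=4.
Step 4. [r1c1∈{2}] r1c1's peers cover all but 2. So r1c1=2.
Step 5. [r3c4∈{2,3}] row 3 places 2 nowhere but r3c4 ⇒ r3c4=2.
Step 6. [r4c5∈{3}] nothing but 3 survives at r4c5. So r4c5=3.
Step 7. [r5c4∈{4,5}] row 5 places 5 nowhere but r5c4, so r5c4=5.
Step 8. [r4c3∈{4}] r4c3 has the single candidate 4. So r4c3=4.
Step 9. [r4c2∈{2}] only 2 remains possible at r4c2 ⇒ r4c2=2.
Step 10. [r3c1∈{6}] r3c1 has the single candidate 6, so r3c1=6.
Step 11. [r2c4∈{3}] nothing but 3 survives at r2c4 ⇒ r2c4=3.
Step 12. [r3c3∈{3}] r3c3 is down to just 3, so r3c3=3.
Step 13. [r1c4∈{1}] r1c4's peers cover all but 1 ⇒ r1c4=1.
Step 14. [r2c5∈{2}] r2c5 is down to just 2, so r2c5=2.
Step 15. [r6c4∈{4}] r6c4 has the single candidate 4, so r6c4=4.
Step 16. [r5c1∈{4}] r5c1 is down to just 4. So r5c1=4.
Step 17. [r2c6∈{6}] r2c6 has the single candidate 6. So r2c6=6.
Step 18. [r5c2∈{1}] r5c2's peers cover all but 1, so r5c2=1.

Answer: 2 3 6 1 5 4 / 5 4 1 3 2 6 / 6 5 3 2 4 1 / 1 2 4 6 3 5 / 4 1 2 5 6 3 / 3 6 5 4 1 2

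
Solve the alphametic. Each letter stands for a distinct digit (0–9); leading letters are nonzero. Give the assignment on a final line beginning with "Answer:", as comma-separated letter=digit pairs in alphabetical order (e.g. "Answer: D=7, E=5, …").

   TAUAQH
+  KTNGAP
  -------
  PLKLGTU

Step 1. [col 1: H + P ≡ U (mod 10)] column 1 (H + P ≡ U (mod 10), carry-in 0) doesn't pin H yet; pick H=2 and continue, so H=2.
Step 2. [col 1: H + P ≡ U (mod 10)] P=1 is one option consistent with column 1 (H + P ≡ U (mod 10), carry-in 0) — take it ⇒ P=1.
Step 3. [col 1: H + P ≡ U (mod 10)] column 1: given H=2, P=1, carry-in 0, and digits 1,2 already taken and all letters distinct, H+P≡U (mod 10) forces U=3, so U=3.
Step 4. [col 2: Q + A ≡ T (mod 10)] no forcing yet in column 2 (carry-in 0); T=7 is free and consistent — try it ⇒ T=7.
Step 5. [col 2: Q + A ≡ T (mod 10)] A=9 is one option consistent with column 2 (Q + A ≡ T (mod 10), carry-in 0) — take it. So A=9.
Step 6. [col 2: Q + A ≡ T (mod 10)] in column 2 we have Q+A≡T with carry-in 0; given A=9, T=7 and digits 1,2,3,7,9 already taken and all letters distinct, that pins Q to 8 ⇒ Q=8.
Step 7. [col 3: A + G ≡ G (mod 10)] column 3 (A + G ≡ G (mod 10), carry-in 1) doesn't pin G yet; pick G=5 and continue ⇒ G=5.
Step 8. [col 4: U + N ≡ L (mod 10)] column 4 (U + N ≡ L (mod 10), carry-in 1) doesn't pin L yet; pick L=4 and continue ⇒ L=4.
Step 9. [col 4: U + N ≡ L (mod 10)] in column 4 we have U+N≡L with carry-in 1; given U=3, L=4 and digits 1,2,3,4,5,7,8,9 already taken and all letters distinct, that pins N to 0. So N=0.
Step 10. [col 5: A + T ≡ K (mod 10)] column 5: given A=9, T=7, carry-in 0, and digits 0,1,2,3,4,5,7,8,9 already taken and all letters distinct, A+T≡K (mod 10) forces K=6 ⇒ K=6.

Answer: A=9, G=5, H=2, K=6, L=4, N=0, P=1, Q=8, T=7, U=3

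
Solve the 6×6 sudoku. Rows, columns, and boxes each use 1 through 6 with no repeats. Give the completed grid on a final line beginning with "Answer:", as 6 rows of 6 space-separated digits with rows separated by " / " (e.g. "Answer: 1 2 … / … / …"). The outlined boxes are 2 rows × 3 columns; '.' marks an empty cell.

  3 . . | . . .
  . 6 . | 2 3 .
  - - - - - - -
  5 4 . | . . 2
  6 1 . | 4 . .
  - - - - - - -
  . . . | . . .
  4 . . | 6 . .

Step 1. [r5c1∈{1,2}] across col 1, 2 lands solely at r5c1 ⇒ r5c1=2.
Step 2. [r3c3∈{3}] nothing but 3 survives at r3c3 ⇒ r3c3=3.
Step 3. [r5c4∈{1,3,5}] 3 has one home in col 4: r5c4 ⇒ r5c4=3.
Step 4. [r1c4∈{1,5}] col 4 places 5 nowhere but r1c4 ⇒ r1c4=5.
Step 5. [r5c2∈{5}] r5c2's peers cover all but 5 ⇒ r5c2=5.
Step 6. [r6c3∈{1}] r6c3's peers cover all but 1 ⇒ r6c3=1.
Step 7. [r1c6∈{1,4,6}] 6 has one home in col 6: r1c6 ⇒ r1c6=6.
Step 8. [r1c5∈{1,4}] r1c5 is the only open cell in row 1 admitting 1 ⇒ r1c5=1.
Step 9. [r2c6∈{4}] nothing but 4 survives at r2c6, so r2c6=4.
Step 10. [r6c6∈{5}] only 5 remains possible at r6c6. So r6c6=5.
Step 11. [r4c3∈{2}] r4c3 is down to just 2, so r4c3=2.
Step 12. [r6c5∈{2}] r6c5 is down to just 2 ⇒ r6c5=2.
Step 13. [r3c5∈{6}] r3c5 has the single candidate 6, so r3c5=6.
Step 14. [r2c3∈{5}] only 5 remains possible at r2c3 ⇒ r2c3=5.
Step 15. [r2c1∈{1}] r2c1 is down to just 1, so r2c1=1.
Step 16. [r5c3∈{6}] nothing but 6 survives at r5c3, so r5c3=6.
Step 17. [r4c6∈{3}] r4c6 is down to just 3, so r4c6=3.
Step 18. [r1c2∈{2}] r1c2 is down to just 2. So r1c2=2.
Step 19. [r3c4∈{1}] nothing but 1 survives at r3c4 ⇒ r3c4=1.
Step 20. [r1c3∈{4}] r1c3's peers cover all but 4. So r1c3=4.
Step 21. [r4c5∈{5}] only 5 remains possible at r4c5 ⇒ r4c5=5.
Step 22. [r5c5∈{4}] r5c5 is down to just 4 ⇒ r5c5=4.
Step 23. [r6c2∈{3}] r6c2 is down to just 3 ⇒ r6c2=3.
Step 24. [r5c6∈{1}] r5c6 has the single candidate 1, so r5c6=1.

Answer: 3 2 4 5 1 6 / 1 6 5 2 3 4 / 5 4 3 1 6 2 / 6 1 2 4 5 3 / 2 5 6 3 4 1 / 4 3 1 6 2 5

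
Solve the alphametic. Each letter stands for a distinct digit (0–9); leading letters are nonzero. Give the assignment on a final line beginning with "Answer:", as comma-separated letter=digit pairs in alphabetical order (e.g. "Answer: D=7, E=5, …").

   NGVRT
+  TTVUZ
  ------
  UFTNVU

Step 1. [col 1: T + Z ≡ U (mod 10)] Z=6 is one option consistent with column 1 (T + Z ≡ U (mod 10), carry-in 0) — take it, so Z=6.
Step 2. [col 1: T + Z ≡ U (mod 10)] column 1 (T + Z ≡ U (mod 10), carry-in 0) doesn't pin T yet; pick T=5 and continue. So T=5.
Step 3. [col 1: T + Z ≡ U (mod 10)] column 1 reads T+Z+carry(0)=U with T=5, Z=6; with digits 5,6 already taken and all letters distinct, the only value for U is 1. So U=1.
Step 4. [col 2: R + U ≡ V (mod 10)] several values work for R in column 2 (R + U ≡ V (mod 10), carry-in 1); try R=2, so R=2.
Step 5. [col 2: R + U ≡ V (mod 10)] column 2: given R=2, U=1, carry-in 1, and digits 1,2,5,6 already taken and all letters distinct, R+U≡V (mod 10) forces V=4. So V=4.
Step 6. [col 3: V + V ≡ N (mod 10)] column 3 reads V+V+carry(0)=N with V=4; with digits 1,2,4,5,6 already taken and all letters distinct, the only value for N is 8, so N=8.
Step 7. [col 4: G + T ≡ T (mod 10)] in column 4 we have G+T≡T with carry-in 0; given T=5 and digits 1,2,4,5,6,8 already taken and all letters distinct, that pins G to 0 ⇒ G=0.
Step 8. [col 5: N + T ≡ F (mod 10)] from column 5 (N=8, T=5, carry-in 0, digits 0,1,2,4,5,6,8 already taken and all letters distinct): F must equal 3, so F=3.

Answer: F=3, G=0, N=8, R=2, T=5, U=1, V=4, Z=6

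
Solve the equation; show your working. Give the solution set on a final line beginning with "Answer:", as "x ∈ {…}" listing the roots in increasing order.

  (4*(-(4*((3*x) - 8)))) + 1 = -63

Step 1. [(4*(-(4*((3*x) - 8)))) + 1 = -63] 1 comes off first (subtract 1) ⇒ sub: 4*(-(4*((3*x) - 8))) = -64.
Step 2. [4*(-(4*((3*x) - 8))) = -64] LHS = 4·(…); ÷4 both sides, so div: -(4*((3*x) - 8)) = -16.
Step 3. [-(4*((3*x) - 8)) = -16] LHS negated; negate both sides ⇒ neg: 4*((3*x) - 8) = 16.
Step 4. [4*((3*x) - 8) = 16] divide by the outer 4 ⇒ div: (3*x) - 8 = 4.
Step 5. [(3*x) - 8 = 4] add 8: x sits inside (… - 8) ⇒ sub: 3*x = 12.
Step 6. [3*x = 12] 3 out front; divide by 3, so div: x = 4.

Answer: x ∈ {4}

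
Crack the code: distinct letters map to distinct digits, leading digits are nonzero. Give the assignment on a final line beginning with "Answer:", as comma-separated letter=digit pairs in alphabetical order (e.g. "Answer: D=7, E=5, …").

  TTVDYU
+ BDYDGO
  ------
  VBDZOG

Step 1. [col 1: U + O ≡ G (mod 10)] no forcing yet in column 1 (carry-in 0); G=2 is free and consistent — try it, so G=2.
Step 2. [col 1: U + O ≡ G (mod 10)] several values work for O in column 1 (U + O ≡ G (mod 10), carry-in 0); try O=9 ⇒ O=9.
Step 3. [col 1: U + O ≡ G (mod 10)] from column 1 (O=9, G=2, carry-in 0, digits 2,9 already taken and all letters distinct): U must equal 3, so U=3.
Step 4. [col 2: Y + G ≡ O (mod 10)] from column 2 (G=2, O=9, carry-in 1, digits 2,3,9 already taken and all letters distinct): Y must equal 6. So Y=6.
Step 5. [col 3: D + D ≡ Z (mod 10)] several values work for D in column 3 (D + D ≡ Z (mod 10), carry-in 0); try D=5. So D=5.
Step 6. [col 3: D + D ≡ Z (mod 10)] from column 3 (D=5, carry-in 0, digits 2,3,5,6,9 already taken and all letters distinct): Z must equal 0. So Z=0.
Step 7. [col 4: V + Y ≡ D (mod 10)] in column 4 we have V+Y≡D with carry-in 1; given Y=6, D=5 and digits 0,2,3,5,6,9 already taken and all letters distinct, that pins V to 8. So V=8.
Step 8. [col 5: T + D ≡ B (mod 10)] from column 5 (D=5, carry-in 1, digits 0,2,3,5,6,8,9 already taken and all letters distinct): T must equal 1, so T=1.
Step 9. [col 5: T + D ≡ B (mod 10)] in column 5 we have T+D≡B with carry-in 1; given T=1, D=5 and digits 0,1,2,3,5,6,8,9 already taken and all letters distinct, that pins B to 7 ⇒ B=7.

Answer: B=7, D=5, G=2, O=9, T=1, U=3, V=8, Y=6, Z=0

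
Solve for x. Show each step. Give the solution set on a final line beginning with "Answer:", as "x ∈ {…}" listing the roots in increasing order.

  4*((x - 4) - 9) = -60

Step 1. [4*((x - 4) - 9) = -60] leading coefficient 4: divide by 4 ⇒ div: (x - 4) - 9 = -15.
Step 2. [(x - 4) - 9 = -15] the outer -9 inverts by adding 9 ⇒ sub: x - 4 = -6.
Step 3. [x - 4 = -6] -4 is outermost — add 4 both sides ⇒ sub: x = -2.

Answer: x ∈ {-2}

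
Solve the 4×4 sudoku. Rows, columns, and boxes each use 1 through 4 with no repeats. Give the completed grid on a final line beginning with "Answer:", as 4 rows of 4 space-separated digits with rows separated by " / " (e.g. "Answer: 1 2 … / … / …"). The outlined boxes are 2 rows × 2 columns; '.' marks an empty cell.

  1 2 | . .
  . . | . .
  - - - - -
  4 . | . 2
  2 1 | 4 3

Step 1. [r2c3∈{1,2,3}] across row 2, 2 lands solely at r2c3. So r2c3=2.
Step 2. [r2c2∈{3,4}] col 2 places 4 nowhere but r2c2, so r2c2=4.
Step 3. [r1c4∈{4}] only 4 remains possible at r1c4 ⇒ r1c4=4.
Step 4. [r3c3∈{1}] only 1 remains possible at r3c3, so r3c3=1.
Step 5. [r2c1∈{3}] r2c1 has the single candidate 3 ⇒ r2c1=3.
Step 6. [r1c3∈{3}] nothing but 3 survives at r1c3, so r1c3=3.
Step 7. [r3c2∈{3}] r3c2 has the single candidate 3, so r3c2=3.
Step 8. [r2c4∈{1}] r2c4's peers cover all but 1, so r2c4=1.

Answer: 1 2 3 4 / 3 4 2 1 / 4 3 1 2 / 2 1 4 3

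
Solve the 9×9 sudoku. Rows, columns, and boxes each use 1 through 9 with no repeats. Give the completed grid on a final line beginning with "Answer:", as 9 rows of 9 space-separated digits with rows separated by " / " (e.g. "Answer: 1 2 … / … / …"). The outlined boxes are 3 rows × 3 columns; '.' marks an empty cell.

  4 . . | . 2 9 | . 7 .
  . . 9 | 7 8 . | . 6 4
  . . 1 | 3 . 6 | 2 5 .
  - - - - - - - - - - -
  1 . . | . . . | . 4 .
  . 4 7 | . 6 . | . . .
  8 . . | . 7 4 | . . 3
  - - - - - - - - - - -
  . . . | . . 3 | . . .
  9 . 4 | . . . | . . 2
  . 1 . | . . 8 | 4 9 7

Step 1. [r9c5∈{5}] r9c5's peers cover all but 5. So r9c5=5.
Step 2. [r8c5∈{1}] only 1 remains possible at r8c5. So r8c5=1.
Step 3. [r5c1∈{2,3,5}] 3 has one home in row 5: r5c1, so r5c1=3.
Step 4. [r4c7∈{5,6,7,8,9}] 7 has one home in row 4: r4c7. So r4c7=7.
Step 5. [r9c3∈{2,3,6}] in row 9, 3 fits only at r9c3 ⇒ r9c3=3.
Step 6. [r7c4∈{2,4,6,9}] 4 has one home in col 4: r7c4, so r7c4=4.
Step 7. [r9c4∈{2,6}] in box 8, 2 fits only at r9c4 ⇒ r9c4=2.
Step 8. [r9c1∈{6}] nothing but 6 survives at r9c1, so r9c1=6.
Step 9. [r3c9∈{8,9}] across row 3, 9 lands solely at r3c9, so r3c9=9.
Step 10. [r3c2∈{7,8}] across row 3, 8 lands solely at r3c2, so r3c2=8.
Step 11. [r7c3∈{2,5,8}] across col 3, 8 lands solely at r7c3. So r7c3=8.
Step 12. [r7c8∈{1}] r7c8 has the single candidate 1, so r7c8=1.
Step 13. [r6c8∈{2}] r6c8 is down to just 2 ⇒ r6c8=2.
Step 14. [r5c8∈{8}] r5c8 is down to just 8, so r5c8=8.
Step 15. [r4c3∈{2,5,6}] 2 has one home in col 3: r4c3, so r4c3=2.
Step 16. [r4c6∈{5}] r4c6 is down to just 5, so r4c6=5.
Step 17. [r8c7∈{3,5,6,8}] row 8 places 8 nowhere but r8c7 ⇒ r8c7=8.
Step 18. [r8c2∈{5,7}] across row 8, 5 lands solely at r8c2 ⇒ r8c2=5.
Step 19. [r2c6∈{1}] r2c6 is down to just 1 ⇒ r2c6=1.
Step 20. [r6c3∈{5,6}] r6c3 is the only open cell in box 4 admitting 5 ⇒ r6c3=5.
Step 21. [r4c9∈{6}] r4c9 has the single candidate 6. So r4c9=6.
Step 22. [r4c2∈{9}] r4c2 has the single candidate 9, so r4c2=9.
Step 23. [r2c7∈{3}] r2c7 has the single candidate 3. So r2c7=3.
Step 24. [r1c7∈{1}] r1c7 has the single candidate 1 ⇒ r1c7=1.
Step 25. [r2c2∈{2}] nothing but 2 survives at r2c2. So r2c2=2.
Step 26. [r5c9∈{1,5}] col 9 places 1 nowhere but r5c9, so r5c9=1.
Step 27. [r5c4∈{9}] only 9 remains possible at r5c4. So r5c4=9.
Step 28. [r7c9∈{5}] only 5 remains possible at r7c9 ⇒ r7c9=5.
Step 29. [r7c1∈{2,7}] across row 7, 2 lands solely at r7c1. So r7c1=2.
Step 30. [r1c2∈{3,6}] r1c2 is the only open cell in row 1 admitting 3 ⇒ r1c2=3.
Step 31. [r7c7∈{6}] r7c7's peers cover all but 6. So r7c7=6.
Step 32. [r1c9∈{8}] only 8 remains possible at r1c9 ⇒ r1c9=8.
Step 33. [r7c5∈{9}] nothing but 9 survives at r7c5, so r7c5=9.
Step 34. [r4c5∈{3}] nothing but 3 survives at r4c5. So r4c5=3.
Step 35. [r5c6∈{2}] only 2 remains possible at r5c6, so r5c6=2.
Step 36. [r1c4∈{5}] only 5 remains possible at r1c4, so r1c4=5.
Step 37. [r3c1∈{7}] r3c1 has the single candidate 7, so r3c1=7.
Step 38. [r8c6∈{7}] only 7 remains possible at r8c6. So r8c6=7.
Step 39. [r8c4∈{6}] nothing but 6 survives at r8c4 ⇒ r8c4=6.
Step 40. [r5c7∈{5}] r5c7's peers cover all but 5. So r5c7=5.
Step 41. [r6c2∈{6}] only 6 remains possible at r6c2, so r6c2=6.
Step 42. [r4c4∈{8}] nothing but 8 survives at r4c4, so r4c4=8.
Step 43. [r1c3∈{6}] only 6 remains possible at r1c3. So r1c3=6.
Step 44. [r6c7∈{9}] r6c7 is down to just 9 ⇒ r6c7=9.
Step 45. [r3c5∈{4}] r3c5 is down to just 4 ⇒ r3c5=4.
Step 46. [r2c1∈{5}] only 5 remains possible at r2c1 ⇒ r2c1=5.
Step 47. [r8c8∈{3}] only 3 remains possible at r8c8, so r8c8=3.
Step 48. [r6c4∈{1}] r6c4's peers cover all but 1 ⇒ r6c4=1.
Step 49. [r7c2∈{7}] r7c2's peers cover all but 7 ⇒ r7c2=7.

Answer: 4 3 6 5 2 9 1 7 8 / 5 2 9 7 8 1 3 6 4 / 7 8 1 3 4 6 2 5 9 / 1 9 2 8 3 5 7 4 6 / 3 4 7 9 6 2 5 8 1 / 8 6 5 1 7 4 9 2 3 / 2 7 8 4 9 3 6 1 5 / 9 5 4 6 1 7 8 3 2 / 6 1 3 2 5 8 4 9 7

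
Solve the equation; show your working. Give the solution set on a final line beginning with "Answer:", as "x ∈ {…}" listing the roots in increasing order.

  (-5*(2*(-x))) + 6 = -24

Step 1. [(-5*(2*(-x))) + 6 = -24] the outer +6 inverts by subtracting 6 ⇒ sub: -5*(2*(-x)) = -30.
Step 2. [-5*(2*(-x)) = -30] leading coefficient -5: divide by -5 ⇒ div: 2*(-x) = 6.
Step 3. [2*(-x) = 6] leading coefficient 2: divide by 2. So div: -x = 3.
Step 4. [-x = 3] flip signs both sides ⇒ neg: x = -3.

Answer: x ∈ {-3}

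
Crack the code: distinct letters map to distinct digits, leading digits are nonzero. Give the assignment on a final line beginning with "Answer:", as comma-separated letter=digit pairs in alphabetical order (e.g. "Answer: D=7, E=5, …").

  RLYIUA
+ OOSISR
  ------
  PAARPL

Step 1. [col 1: A + R ≡ L (mod 10)] no forcing yet in column 1 (carry-in 0); L=0 is free and consistent — try it ⇒ L=0.
Step 2. [col 1: A + R ≡ L (mod 10)] several values work for R in column 1 (A + R ≡ L (mod 10), carry-in 0); try R=8 ⇒ R=8.
Step 3. [col 1: A + R ≡ L (mod 10)] column 1 reads A+R+carry(0)=L with R=8, L=0; with digits 0,8 already taken and all letters distinct, the only value for A is 2. So A=2.
Step 4. [col 2: U + S ≡ P (mod 10)] U=3 is one option consistent with column 2 (U + S ≡ P (mod 10), carry-in 1) — take it. So U=3.
Step 5. [col 2: U + S ≡ P (mod 10)] column 2 (U + S ≡ P (mod 10), carry-in 1) doesn't pin S yet; pick S=5 and continue. So S=5.
Step 6. [col 2: U + S ≡ P (mod 10)] column 2: given U=3, S=5, carry-in 1, and digits 0,2,3,5,8 already taken and all letters distinct, U+S≡P (mod 10) forces P=9, so P=9.
Step 7. [col 3: I + I ≡ R (mod 10)] from column 3 (R=8, carry-in 0, digits 0,2,3,5,8,9 already taken and all letters distinct): I must equal 4 ⇒ I=4.
Step 8. [col 4: Y + S ≡ A (mod 10)] from column 4 (S=5, A=2, carry-in 0, digits 0,2,3,4,5,8,9 already taken and all letters distinct): Y must equal 7, so Y=7.
Step 9. [col 5: L + O ≡ A (mod 10)] column 5 reads L+O+carry(1)=A with L=0, A=2; with digits 0,2,3,4,5,7,8,9 already taken and all letters distinct, the only value for O is 1. So O=1.

Answer: A=2, I=4, L=0, O=1, P=9, R=8, S=5, U=3, Y=7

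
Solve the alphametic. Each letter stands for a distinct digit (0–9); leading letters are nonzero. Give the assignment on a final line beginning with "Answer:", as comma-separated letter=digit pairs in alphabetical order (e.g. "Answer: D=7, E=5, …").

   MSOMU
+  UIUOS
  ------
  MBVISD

Step 1. [col 1: U + S ≡ D (mod 10)] U=9 is one option consistent with column 1 (U + S ≡ D (mod 10), carry-in 0) — take it. So U=9.
Step 2. [M] M is the leading digit of a 6-digit sum of two 5-digit numbers; the final carry is exactly 1 ⇒ M=1.
Step 3. [col 1: U + S ≡ D (mod 10)] D=4 is one option consistent with column 1 (U + S ≡ D (mod 10), carry-in 0) — take it, so D=4.
Step 4. [col 1: U + S ≡ D (mod 10)] column 1 reads U+S+carry(0)=D with U=9, D=4; with digits 1,4,9 already taken and all letters distinct, the only value for S is 5, so S=5.
Step 5. [col 2: M + O ≡ S (mod 10)] column 2: given M=1, S=5, carry-in 1, and digits 1,4,5,9 already taken and all letters distinct, M+O≡S (mod 10) forces O=3, so O=3.
Step 6. [col 3: O + U ≡ I (mod 10)] column 3 reads O+U+carry(0)=I with O=3, U=9; with digits 1,3,4,5,9 already taken and all letters distinct, the only value for I is 2 ⇒ I=2.
Step 7. [col 4: S + I ≡ V (mod 10)] in column 4 we have S+I≡V with carry-in 1; given S=5, I=2 and digits 1,2,3,4,5,9 already taken and all letters distinct, that pins V to 8, so V=8.
Step 8. [col 5: M + U ≡ B (mod 10)] column 5: given M=1, U=9, carry-in 0, and digits 1,2,3,4,5,8,9 already taken and all letters distinct, M+U≡B (mod 10) forces B=0, so B=0.

Answer: B=0, D=4, I=2, M=1, O=3, S=5, U=9, V=8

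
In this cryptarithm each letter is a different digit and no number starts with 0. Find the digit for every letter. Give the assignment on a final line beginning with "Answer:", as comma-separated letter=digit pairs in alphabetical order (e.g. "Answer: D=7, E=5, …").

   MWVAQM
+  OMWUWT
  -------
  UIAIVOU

Step 1. [col 1: M + T ≡ U (mod 10)] M=2 is one option consistent with column 1 (M + T ≡ U (mod 10), carry-in 0) — take it ⇒ M=2.
Step 2. [col 1: M + T ≡ U (mod 10)] several values work for T in column 1 (M + T ≡ U (mod 10), carry-in 0); try T=9, so T=9.
Step 3. [col 1: M + T ≡ U (mod 10)] in column 1 we have M+T≡U with carry-in 0; given M=2, T=9 and digits 2,9 already taken and all letters distinct, that pins U to 1 ⇒ U=1.
Step 4. [col 2: Q + W ≡ O (mod 10)] several values work for O in column 2 (Q + W ≡ O (mod 10), carry-in 1); try O=8. So O=8.
Step 5. [col 2: Q + W ≡ O (mod 10)] several values work for W in column 2 (Q + W ≡ O (mod 10), carry-in 1); try W=3, so W=3.
Step 6. [col 2: Q + W ≡ O (mod 10)] column 2 reads Q+W+carry(1)=O with W=3, O=8; with digits 1,2,3,8,9 already taken and all letters distinct, the only value for Q is 4. So Q=4.
Step 7. [col 3: A + U ≡ V (mod 10)] A=6 is one option consistent with column 3 (A + U ≡ V (mod 10), carry-in 0) — take it, so A=6.
Step 8. [col 3: A + U ≡ V (mod 10)] in column 3 we have A+U≡V with carry-in 0; given A=6, U=1 and digits 1,2,3,4,6,8,9 already taken and all letters distinct, that pins V to 7. So V=7.
Step 9. [col 4: V + W ≡ I (mod 10)] column 4 reads V+W+carry(0)=I with V=7, W=3; with digits 1,2,3,4,6,7,8,9 already taken and all letters distinct, the only value for I is 0 ⇒ I=0.

Answer: A=6, I=0, M=2, O=8, Q=4, T=9, U=1, V=7, W=3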